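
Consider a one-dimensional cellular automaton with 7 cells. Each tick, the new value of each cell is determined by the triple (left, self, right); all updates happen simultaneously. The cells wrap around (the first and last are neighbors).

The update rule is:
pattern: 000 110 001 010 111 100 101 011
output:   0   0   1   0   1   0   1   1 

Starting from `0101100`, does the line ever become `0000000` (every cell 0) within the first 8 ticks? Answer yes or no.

1011000
0110001
1100010
1000101
0001011
0010110
0101100  (repeats tick 0; period 7)
tick 8: 1011000
tick 8 is 1011000, still not uniform 0

no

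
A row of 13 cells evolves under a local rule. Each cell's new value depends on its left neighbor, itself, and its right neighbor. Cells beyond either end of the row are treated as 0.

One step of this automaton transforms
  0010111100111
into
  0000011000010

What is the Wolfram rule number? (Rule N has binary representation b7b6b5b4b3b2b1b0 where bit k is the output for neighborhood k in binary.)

position 5: 111 → 1  (bit 7 = 1)
position 7: 110 → 0  (bit 6 = 0)
position 3: 101 → 0  (bit 5 = 0)
position 8: 100 → 0  (bit 4 = 0)
position 4: 011 → 0  (bit 3 = 0)
position 2: 010 → 0  (bit 2 = 0)
position 1: 001 → 0  (bit 1 = 0)
position 0: 000 → 0  (bit 0 = 0)
bits b7..b0 = 10000000 = 128

128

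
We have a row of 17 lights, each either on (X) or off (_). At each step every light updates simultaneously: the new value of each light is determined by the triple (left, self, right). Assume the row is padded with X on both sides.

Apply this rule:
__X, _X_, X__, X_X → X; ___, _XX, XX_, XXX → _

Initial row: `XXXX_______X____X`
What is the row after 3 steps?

____X_____XXX__X_
X__XXX___X___XXXX
_XX___X_XXX_X____

_XX___X_XXX_X____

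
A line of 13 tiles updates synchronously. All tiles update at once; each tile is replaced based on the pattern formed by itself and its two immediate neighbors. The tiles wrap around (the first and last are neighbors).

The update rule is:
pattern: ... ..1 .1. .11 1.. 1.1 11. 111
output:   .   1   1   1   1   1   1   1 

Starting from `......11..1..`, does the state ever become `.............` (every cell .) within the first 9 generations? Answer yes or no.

no

.....1111111.
....111111111
1..1111111111
1111111111111
1111111111111  (fixed point — unchanged through generation 9)
generation 9 is 1111111111111, still not uniform .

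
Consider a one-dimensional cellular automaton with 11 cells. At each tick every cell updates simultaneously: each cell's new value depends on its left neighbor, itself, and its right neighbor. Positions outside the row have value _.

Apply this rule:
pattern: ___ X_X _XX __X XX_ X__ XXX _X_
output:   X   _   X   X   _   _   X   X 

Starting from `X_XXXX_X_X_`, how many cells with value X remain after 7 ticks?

6

X_XXX__X_X_
X_XX__XX_X_
X_X__XX__X_
X_X_XX__XX_
X_X_X__XX__
X_X_X_XX__X
X_X_X_X__XX
count of X: 6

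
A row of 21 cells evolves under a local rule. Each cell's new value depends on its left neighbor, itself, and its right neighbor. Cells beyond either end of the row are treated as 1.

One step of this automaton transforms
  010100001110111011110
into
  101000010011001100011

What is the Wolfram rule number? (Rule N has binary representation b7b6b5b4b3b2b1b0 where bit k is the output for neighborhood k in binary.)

position 9: 111 → 0  (bit 7 = 0)
position 10: 110 → 1  (bit 6 = 1)
position 0: 101 → 1  (bit 5 = 1)
position 4: 100 → 0  (bit 4 = 0)
position 8: 011 → 0  (bit 3 = 0)
position 1: 010 → 0  (bit 2 = 0)
position 7: 001 → 1  (bit 1 = 1)
position 5: 000 → 0  (bit 0 = 0)
bits b7..b0 = 01100010 = 98

98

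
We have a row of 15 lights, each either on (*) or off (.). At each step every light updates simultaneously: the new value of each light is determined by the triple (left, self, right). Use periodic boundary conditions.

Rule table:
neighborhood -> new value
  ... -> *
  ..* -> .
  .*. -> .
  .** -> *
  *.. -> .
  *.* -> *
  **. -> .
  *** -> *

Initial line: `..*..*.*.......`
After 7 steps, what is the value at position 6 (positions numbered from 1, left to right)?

*

*.....*..******
..***....******
..**..**.*****.
*.*...*.*****..
.*..*..*****...
.......****..**
.*****.***...*.
position 6 holds *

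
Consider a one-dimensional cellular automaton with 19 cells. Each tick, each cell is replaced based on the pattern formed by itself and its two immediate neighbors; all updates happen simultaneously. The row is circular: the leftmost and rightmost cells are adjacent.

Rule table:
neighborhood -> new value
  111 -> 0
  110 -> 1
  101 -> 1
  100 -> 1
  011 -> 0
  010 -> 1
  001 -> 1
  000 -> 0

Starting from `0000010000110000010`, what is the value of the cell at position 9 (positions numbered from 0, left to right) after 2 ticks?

1

0000111001011000111
1001001111101101001
position 9 holds 1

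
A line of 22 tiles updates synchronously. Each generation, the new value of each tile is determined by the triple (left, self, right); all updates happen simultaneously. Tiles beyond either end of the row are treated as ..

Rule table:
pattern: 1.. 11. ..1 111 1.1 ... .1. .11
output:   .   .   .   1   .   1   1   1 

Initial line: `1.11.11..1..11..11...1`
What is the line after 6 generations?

generation 1: 1.1..1...1..1...1..1.1
generation 2: 1.1..1.1.1..1.1.1..1.1
generation 3: 1.1..1.1.1..1.1.1..1.1  (fixed point — unchanged through generation 6)

1.1..1.1.1..1.1.1..1.1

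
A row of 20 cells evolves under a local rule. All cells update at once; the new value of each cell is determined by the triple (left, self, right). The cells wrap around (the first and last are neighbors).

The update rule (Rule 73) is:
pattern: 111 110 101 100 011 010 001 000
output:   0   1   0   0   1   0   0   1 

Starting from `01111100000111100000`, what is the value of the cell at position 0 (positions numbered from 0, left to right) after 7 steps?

01000101110100101111
00010001010000001001
01000100000111100000
00010001110100101111
01000101010000001001
00010000000111100000
11000111110100101111
position 0 holds 1

1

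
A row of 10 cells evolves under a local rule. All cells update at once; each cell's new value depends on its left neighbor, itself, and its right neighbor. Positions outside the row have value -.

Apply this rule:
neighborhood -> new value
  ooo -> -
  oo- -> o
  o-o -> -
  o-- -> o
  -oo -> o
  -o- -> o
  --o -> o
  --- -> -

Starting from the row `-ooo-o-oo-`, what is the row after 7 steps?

oo-o-o-ooo
oo-o-o-o-o
oo-o-o-o-o  (fixed point — unchanged through step 7)

oo-o-o-o-o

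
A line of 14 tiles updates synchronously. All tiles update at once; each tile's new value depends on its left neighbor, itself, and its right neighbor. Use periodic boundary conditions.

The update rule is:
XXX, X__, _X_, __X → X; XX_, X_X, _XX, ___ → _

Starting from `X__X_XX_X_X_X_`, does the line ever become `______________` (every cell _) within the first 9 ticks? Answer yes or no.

no

tick 1: XXXX____X_X_X_
tick 2: _XX_X__XX_X_X_
tick 3: X___XXX___X_XX
tick 4: _X_X_X_X_XX__X
tick 5: _X_X_X_X___XXX
tick 6: _X_X_X_XX_X_X_
tick 7: XX_X_X____X_XX
tick 8: X__X_XX__XX__X
tick 9: _XXX___XX__XX_
tick 9 is _XXX___XX__XX_, still not uniform _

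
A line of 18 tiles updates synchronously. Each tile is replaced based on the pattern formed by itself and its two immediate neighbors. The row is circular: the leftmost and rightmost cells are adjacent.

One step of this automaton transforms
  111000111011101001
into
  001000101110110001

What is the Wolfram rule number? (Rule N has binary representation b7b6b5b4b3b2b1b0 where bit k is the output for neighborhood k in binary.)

position 0: 111 → 0  (bit 7 = 0)
position 2: 110 → 1  (bit 6 = 1)
position 9: 101 → 1  (bit 5 = 1)
position 3: 100 → 0  (bit 4 = 0)
position 6: 011 → 1  (bit 3 = 1)
position 14: 010 → 0  (bit 2 = 0)
position 5: 001 → 0  (bit 1 = 0)
position 4: 000 → 0  (bit 0 = 0)
bits b7..b0 = 01101000 = 104

104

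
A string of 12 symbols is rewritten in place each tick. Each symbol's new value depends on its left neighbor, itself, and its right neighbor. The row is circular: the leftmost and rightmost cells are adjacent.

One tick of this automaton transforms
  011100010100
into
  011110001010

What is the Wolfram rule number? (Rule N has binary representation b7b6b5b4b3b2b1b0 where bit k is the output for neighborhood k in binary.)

position 2: 111 → 1  (bit 7 = 1)
position 3: 110 → 1  (bit 6 = 1)
position 8: 101 → 1  (bit 5 = 1)
position 4: 100 → 1  (bit 4 = 1)
position 1: 011 → 1  (bit 3 = 1)
position 7: 010 → 0  (bit 2 = 0)
position 0: 001 → 0  (bit 1 = 0)
position 5: 000 → 0  (bit 0 = 0)
bits b7..b0 = 11111000 = 248

248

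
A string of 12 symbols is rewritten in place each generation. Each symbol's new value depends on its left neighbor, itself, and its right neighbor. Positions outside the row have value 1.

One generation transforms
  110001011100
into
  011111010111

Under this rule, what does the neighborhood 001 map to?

At position 4 the neighborhood is 001; the next row has 1 there.

1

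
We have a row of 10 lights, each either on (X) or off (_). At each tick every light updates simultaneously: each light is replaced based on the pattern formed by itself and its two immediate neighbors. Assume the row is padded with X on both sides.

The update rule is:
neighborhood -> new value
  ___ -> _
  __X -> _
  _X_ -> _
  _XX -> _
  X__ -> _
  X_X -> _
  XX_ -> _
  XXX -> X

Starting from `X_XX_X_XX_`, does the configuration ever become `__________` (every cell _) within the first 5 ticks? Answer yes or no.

yes

__________
all cells are _ at tick 1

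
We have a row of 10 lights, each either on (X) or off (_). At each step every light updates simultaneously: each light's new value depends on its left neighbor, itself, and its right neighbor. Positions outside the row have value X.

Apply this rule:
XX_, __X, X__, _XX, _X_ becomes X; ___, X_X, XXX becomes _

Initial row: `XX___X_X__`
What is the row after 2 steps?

_XX_XX_X__

_XX_XX_XXX
_XX_XX_X__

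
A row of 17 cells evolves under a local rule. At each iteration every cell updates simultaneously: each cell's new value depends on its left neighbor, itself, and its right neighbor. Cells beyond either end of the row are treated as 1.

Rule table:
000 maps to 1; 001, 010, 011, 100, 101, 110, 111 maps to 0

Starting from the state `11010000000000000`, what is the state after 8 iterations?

01110000000000000

00000111111111110
01110000000000000
00000111111111110  (repeats iteration 1; period 2)
iteration 8: 01110000000000000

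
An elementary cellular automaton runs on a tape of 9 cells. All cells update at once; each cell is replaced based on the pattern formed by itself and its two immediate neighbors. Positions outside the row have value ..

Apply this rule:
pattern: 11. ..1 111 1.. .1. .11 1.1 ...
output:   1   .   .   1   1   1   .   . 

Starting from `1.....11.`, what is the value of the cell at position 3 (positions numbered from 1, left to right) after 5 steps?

1

11....111
111...1.1
1.11..1.1
1.111.1.1
1.1.1.1.1
position 3 holds 1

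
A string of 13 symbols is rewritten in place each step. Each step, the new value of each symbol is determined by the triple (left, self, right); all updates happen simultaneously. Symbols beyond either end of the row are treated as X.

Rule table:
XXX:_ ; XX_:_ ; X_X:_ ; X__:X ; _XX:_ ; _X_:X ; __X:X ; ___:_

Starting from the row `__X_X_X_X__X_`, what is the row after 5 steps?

___X___XXXXX_

step 1: XXX_X_X_XXXX_
step 2: ____X_X______
step 3: X__XX_XX____X
step 4: _XX_____X__X_
step 5: ___X___XXXXX_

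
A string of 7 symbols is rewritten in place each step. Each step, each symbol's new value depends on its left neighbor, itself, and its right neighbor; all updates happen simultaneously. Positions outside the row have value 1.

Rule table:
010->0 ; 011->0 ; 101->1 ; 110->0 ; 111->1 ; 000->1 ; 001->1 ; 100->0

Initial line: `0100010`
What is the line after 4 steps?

step 1: 1001101
step 2: 0010010
step 3: 0100101
step 4: 1001010

1001010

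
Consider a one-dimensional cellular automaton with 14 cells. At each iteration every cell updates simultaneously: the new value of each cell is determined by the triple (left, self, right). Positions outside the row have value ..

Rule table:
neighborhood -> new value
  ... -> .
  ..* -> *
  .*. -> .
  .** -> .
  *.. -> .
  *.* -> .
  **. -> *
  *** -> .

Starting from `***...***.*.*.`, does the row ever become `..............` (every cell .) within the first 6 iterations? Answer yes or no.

..*..*..*.....
.*..*..*......
*..*..*.......
..*..*........
.*..*.........
*..*..........
iteration 6 is *..*.........., still not uniform .

no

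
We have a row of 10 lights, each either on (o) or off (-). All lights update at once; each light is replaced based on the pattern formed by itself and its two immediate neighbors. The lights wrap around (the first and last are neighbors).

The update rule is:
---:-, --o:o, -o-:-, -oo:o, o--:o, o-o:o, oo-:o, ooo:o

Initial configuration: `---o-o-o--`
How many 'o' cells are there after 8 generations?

5

--o-o-o-o-
-o-o-o-o-o
o-o-o-o-o-
-o-o-o-o-o  (repeats generation 2; period 2)
generation 8: -o-o-o-o-o
count of o: 5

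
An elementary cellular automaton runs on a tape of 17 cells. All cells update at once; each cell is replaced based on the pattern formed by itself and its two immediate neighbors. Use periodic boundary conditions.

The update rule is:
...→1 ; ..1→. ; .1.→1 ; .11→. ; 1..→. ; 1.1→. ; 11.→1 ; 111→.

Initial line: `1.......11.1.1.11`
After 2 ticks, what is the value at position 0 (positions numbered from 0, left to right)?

1.11111..1.1.1...
1.....1..1.1.1.1.
position 0 holds 1

1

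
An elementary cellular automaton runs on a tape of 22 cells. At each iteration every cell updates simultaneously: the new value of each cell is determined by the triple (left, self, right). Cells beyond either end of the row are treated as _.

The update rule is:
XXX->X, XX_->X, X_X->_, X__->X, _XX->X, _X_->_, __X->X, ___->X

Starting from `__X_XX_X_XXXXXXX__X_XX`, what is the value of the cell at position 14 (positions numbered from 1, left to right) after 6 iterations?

XX__XX___XXXXXXXXX__XX
XXXXXXXXXXXXXXXXXXXXXX
XXXXXXXXXXXXXXXXXXXXXX  (fixed point — unchanged through iteration 6)
position 14 holds X

X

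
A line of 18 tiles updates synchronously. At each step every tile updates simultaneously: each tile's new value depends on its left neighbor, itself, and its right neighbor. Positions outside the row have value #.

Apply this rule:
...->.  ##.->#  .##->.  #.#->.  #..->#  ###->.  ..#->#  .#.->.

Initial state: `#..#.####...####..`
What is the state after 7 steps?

.#..##.##.#...##.#

step 1: ###.....##.#...###
step 2: ..##...#.#..#.#...
step 3: ##.##.#...##...#.#
step 4: .#..#..#.#.##.#...
step 5: ..##.##.....#..#.#
step 6: ##.#..##...#.##...
step 7: .#..##.##.#...##.#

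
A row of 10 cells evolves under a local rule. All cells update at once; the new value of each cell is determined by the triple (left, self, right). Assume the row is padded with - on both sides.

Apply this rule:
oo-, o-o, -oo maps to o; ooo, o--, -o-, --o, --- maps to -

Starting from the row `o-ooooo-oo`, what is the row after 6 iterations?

-oo---oooo
-oo---o--o
-oo-------
-oo-------  (fixed point — unchanged through iteration 6)

-oo-------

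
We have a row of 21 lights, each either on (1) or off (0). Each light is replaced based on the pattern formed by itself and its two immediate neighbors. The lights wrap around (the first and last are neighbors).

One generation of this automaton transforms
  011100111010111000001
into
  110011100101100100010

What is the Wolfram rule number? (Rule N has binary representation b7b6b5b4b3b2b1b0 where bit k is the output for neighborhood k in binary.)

58

position 2: 111 → 0  (bit 7 = 0)
position 3: 110 → 0  (bit 6 = 0)
position 0: 101 → 1  (bit 5 = 1)
position 4: 100 → 1  (bit 4 = 1)
position 1: 011 → 1  (bit 3 = 1)
position 10: 010 → 0  (bit 2 = 0)
position 5: 001 → 1  (bit 1 = 1)
position 16: 000 → 0  (bit 0 = 0)
bits b7..b0 = 00111010 = 58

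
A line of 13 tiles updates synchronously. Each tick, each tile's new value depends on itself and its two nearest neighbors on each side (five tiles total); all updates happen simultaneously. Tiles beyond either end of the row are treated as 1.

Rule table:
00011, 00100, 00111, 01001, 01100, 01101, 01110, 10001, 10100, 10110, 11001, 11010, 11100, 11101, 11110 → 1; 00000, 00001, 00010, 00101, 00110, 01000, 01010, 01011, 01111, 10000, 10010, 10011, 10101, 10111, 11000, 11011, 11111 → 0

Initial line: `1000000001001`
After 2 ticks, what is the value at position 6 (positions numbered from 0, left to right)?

0

1000000001101
1000000010100
position 6 holds 0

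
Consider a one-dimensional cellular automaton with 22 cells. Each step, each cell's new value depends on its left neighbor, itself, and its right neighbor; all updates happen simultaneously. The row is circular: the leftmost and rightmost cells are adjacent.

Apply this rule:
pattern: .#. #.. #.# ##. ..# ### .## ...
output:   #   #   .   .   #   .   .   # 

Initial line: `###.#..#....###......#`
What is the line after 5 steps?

....########...######.

....########...######.
####........###......#
....########...######.  (repeats step 1; period 2)
step 5: ....########...######.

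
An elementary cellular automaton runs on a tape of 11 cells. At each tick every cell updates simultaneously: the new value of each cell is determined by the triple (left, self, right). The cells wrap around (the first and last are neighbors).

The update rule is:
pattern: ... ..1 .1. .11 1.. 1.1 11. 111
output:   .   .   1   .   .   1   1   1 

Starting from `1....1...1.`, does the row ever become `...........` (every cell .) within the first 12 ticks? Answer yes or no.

no

1....1...11
1....1....1
1....1.....
1....1.....  (fixed point — unchanged through tick 12)
tick 12 is 1....1....., still not uniform .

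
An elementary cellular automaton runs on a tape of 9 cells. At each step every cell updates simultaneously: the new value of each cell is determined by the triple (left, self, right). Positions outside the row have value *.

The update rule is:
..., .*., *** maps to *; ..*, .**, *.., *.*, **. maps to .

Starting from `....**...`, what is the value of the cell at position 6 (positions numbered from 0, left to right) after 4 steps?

step 1: .**....*.
step 2: ....**.*.
step 3: .**....*.  (repeats step 1; period 2)
step 4: ....**.*.
position 6 holds .

.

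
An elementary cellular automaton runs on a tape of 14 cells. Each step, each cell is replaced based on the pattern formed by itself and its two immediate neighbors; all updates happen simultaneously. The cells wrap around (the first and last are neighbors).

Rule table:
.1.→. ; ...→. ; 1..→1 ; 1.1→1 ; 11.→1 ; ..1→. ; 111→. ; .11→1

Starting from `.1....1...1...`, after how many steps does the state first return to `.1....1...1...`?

..1....1...1..
...1....1...1.
....1....1...1
1....1....1...
.1....1....1..
..1....1....1.
...1....1....1
1...1....1....
.1...1....1...
..1...1....1..
...1...1....1.
....1...1....1
1....1...1....
.1....1...1...

14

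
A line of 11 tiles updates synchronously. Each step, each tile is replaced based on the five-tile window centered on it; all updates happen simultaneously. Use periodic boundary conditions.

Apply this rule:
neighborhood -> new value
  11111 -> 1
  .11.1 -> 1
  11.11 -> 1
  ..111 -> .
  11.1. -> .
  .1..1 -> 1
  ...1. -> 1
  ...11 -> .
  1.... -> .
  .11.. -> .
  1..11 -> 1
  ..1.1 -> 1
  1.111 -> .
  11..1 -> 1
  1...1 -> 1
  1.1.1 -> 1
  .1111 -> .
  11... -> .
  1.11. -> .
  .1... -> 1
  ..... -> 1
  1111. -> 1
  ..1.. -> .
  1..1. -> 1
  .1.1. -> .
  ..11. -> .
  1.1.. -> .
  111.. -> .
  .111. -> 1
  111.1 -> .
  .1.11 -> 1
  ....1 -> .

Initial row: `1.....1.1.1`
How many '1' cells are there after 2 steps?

step 1: ...1.11.11.
step 2: ..111.11...
count of 1: 5

5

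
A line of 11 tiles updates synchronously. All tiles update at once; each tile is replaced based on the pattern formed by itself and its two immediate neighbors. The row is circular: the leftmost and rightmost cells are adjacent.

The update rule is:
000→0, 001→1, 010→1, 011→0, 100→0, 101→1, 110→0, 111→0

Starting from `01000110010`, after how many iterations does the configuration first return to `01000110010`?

22

11001000110
00011001001
00100011011
01100100100
10001101100
10010010001
00110110010
01001000110
11011001000
00100011001
01100100011
10001100100
10010001101
00110010010
01000110110
11001001000
00011011001
00100100011
01101100100
10010001100
10110010001
01000110010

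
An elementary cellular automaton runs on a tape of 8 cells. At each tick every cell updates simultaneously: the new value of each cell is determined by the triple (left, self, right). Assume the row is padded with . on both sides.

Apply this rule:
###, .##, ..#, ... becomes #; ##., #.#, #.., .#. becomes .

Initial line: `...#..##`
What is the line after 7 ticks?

#..#..#.

###..##.
##..##..
#..##..#
..##..#.
###..#..
##..#..#
#..#..#.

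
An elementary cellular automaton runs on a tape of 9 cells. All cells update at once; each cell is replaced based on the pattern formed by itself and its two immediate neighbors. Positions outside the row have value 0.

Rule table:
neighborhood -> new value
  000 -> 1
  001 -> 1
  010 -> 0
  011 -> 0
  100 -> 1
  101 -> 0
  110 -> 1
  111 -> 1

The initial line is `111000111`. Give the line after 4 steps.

011111011
101111001
000111110
111011111

111011111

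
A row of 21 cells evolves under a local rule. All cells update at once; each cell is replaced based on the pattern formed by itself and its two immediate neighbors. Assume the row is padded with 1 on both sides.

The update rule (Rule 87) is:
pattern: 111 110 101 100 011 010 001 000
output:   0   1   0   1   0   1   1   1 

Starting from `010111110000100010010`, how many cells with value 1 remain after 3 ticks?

14

tick 1: 010000011111111111110
tick 2: 011111100000000000010
tick 3: 000000111111111111110
count of 1: 14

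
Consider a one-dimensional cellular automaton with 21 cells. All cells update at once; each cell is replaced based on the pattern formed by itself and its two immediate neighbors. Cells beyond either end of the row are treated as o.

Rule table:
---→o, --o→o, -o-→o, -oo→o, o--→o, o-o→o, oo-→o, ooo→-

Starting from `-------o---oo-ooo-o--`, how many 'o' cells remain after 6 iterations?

ooooooooooooooo-ooooo
--------------ooo----
ooooooooooooooo-ooooo  (repeats iteration 1; period 2)
iteration 6: --------------ooo----
count of o: 3

3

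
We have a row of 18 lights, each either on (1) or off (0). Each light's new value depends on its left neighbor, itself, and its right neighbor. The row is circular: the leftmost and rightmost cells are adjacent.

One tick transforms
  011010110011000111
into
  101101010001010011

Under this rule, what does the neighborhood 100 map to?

At position 8 the neighborhood is 100; the next row has 0 there.

0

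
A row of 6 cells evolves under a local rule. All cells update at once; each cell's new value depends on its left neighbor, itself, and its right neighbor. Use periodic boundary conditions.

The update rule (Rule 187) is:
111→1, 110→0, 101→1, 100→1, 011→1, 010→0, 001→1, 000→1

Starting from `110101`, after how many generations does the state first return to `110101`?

6

generation 1: 101011
generation 2: 010111
generation 3: 101110
generation 4: 011101
generation 5: 111010
generation 6: 110101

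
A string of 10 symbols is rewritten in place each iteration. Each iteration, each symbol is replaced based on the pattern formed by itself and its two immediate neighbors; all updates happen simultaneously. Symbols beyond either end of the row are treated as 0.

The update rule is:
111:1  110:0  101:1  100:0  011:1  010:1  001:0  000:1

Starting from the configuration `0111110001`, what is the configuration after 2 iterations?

0111000111

0111100101
0111000111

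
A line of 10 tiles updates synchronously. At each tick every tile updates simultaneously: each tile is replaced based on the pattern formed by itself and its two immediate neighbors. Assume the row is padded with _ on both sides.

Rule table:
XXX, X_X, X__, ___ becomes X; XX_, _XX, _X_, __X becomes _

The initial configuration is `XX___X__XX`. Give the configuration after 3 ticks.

_XX__X__X_

__XX__X___
X___X__XXX
_XX__X__X_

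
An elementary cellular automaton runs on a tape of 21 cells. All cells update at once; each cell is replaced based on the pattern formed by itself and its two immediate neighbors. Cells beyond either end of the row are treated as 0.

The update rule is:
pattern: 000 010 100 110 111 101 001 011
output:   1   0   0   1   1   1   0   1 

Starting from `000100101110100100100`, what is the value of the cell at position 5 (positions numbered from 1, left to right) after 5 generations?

110000011111000000001
110111011111011111100
111111111111111111101
111111111111111111110
111111111111111111110
position 5 holds 1

1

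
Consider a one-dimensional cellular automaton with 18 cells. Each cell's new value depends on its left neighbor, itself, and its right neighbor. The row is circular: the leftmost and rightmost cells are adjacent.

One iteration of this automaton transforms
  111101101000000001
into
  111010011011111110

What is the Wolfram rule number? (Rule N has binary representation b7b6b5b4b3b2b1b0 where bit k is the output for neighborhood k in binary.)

167

position 0: 111 → 1  (bit 7 = 1)
position 3: 110 → 0  (bit 6 = 0)
position 4: 101 → 1  (bit 5 = 1)
position 9: 100 → 0  (bit 4 = 0)
position 5: 011 → 0  (bit 3 = 0)
position 8: 010 → 1  (bit 2 = 1)
position 16: 001 → 1  (bit 1 = 1)
position 10: 000 → 1  (bit 0 = 1)
bits b7..b0 = 10100111 = 167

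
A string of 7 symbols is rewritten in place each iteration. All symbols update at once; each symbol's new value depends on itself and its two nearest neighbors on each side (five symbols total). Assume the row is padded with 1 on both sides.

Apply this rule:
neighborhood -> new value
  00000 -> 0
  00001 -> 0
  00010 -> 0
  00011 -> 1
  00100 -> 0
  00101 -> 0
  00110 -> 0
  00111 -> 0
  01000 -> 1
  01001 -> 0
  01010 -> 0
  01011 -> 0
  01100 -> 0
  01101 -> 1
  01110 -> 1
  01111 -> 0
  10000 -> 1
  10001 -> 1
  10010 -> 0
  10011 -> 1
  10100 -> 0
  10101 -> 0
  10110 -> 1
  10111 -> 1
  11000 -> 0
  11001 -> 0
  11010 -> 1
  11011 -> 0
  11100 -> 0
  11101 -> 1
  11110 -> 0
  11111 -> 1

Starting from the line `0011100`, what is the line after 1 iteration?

0101001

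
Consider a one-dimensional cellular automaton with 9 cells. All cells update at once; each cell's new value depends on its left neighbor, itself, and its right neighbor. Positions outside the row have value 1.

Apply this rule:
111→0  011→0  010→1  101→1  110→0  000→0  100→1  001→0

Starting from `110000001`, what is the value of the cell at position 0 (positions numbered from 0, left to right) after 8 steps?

1

step 1: 001000000
step 2: 101100000
step 3: 010010000
step 4: 111011000
step 5: 000100100
step 6: 100110110
step 7: 010001001
step 8: 111001100
position 0 holds 1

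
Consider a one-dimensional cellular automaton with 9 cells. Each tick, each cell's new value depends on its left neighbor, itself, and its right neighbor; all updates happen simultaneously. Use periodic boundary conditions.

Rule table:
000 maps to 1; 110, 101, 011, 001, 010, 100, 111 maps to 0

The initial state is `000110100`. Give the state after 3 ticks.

110000001

tick 1: 110000001
tick 2: 000111100
tick 3: 110000001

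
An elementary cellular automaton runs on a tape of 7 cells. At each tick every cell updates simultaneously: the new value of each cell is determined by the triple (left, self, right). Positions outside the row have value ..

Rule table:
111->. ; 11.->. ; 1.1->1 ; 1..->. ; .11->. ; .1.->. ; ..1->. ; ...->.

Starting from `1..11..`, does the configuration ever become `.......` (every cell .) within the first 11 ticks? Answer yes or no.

.......
all cells are . at tick 1

yes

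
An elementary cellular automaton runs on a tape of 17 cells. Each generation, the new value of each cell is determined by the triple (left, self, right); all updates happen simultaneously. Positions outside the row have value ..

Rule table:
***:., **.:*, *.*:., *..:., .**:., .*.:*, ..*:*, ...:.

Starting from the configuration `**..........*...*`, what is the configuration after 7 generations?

.*...**.*.*.*.*.*

.*.........**..**
**........*.*.*.*
.*.......**.*.*.*
**......*.*.*.*.*
.*.....**.*.*.*.*
**....*.*.*.*.*.*
.*...**.*.*.*.*.*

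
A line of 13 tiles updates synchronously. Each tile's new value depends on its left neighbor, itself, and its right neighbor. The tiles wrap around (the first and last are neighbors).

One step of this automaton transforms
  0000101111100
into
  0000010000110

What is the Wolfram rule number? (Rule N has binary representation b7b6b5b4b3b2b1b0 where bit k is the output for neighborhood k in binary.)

112

position 7: 111 → 0  (bit 7 = 0)
position 10: 110 → 1  (bit 6 = 1)
position 5: 101 → 1  (bit 5 = 1)
position 11: 100 → 1  (bit 4 = 1)
position 6: 011 → 0  (bit 3 = 0)
position 4: 010 → 0  (bit 2 = 0)
position 3: 001 → 0  (bit 1 = 0)
position 0: 000 → 0  (bit 0 = 0)
bits b7..b0 = 01110000 = 112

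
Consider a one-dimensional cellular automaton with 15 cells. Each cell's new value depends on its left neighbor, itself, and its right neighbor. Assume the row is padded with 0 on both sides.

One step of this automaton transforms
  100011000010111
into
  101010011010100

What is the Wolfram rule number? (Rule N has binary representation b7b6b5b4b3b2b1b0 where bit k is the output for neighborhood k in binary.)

13

position 13: 111 → 0  (bit 7 = 0)
position 5: 110 → 0  (bit 6 = 0)
position 11: 101 → 0  (bit 5 = 0)
position 1: 100 → 0  (bit 4 = 0)
position 4: 011 → 1  (bit 3 = 1)
position 0: 010 → 1  (bit 2 = 1)
position 3: 001 → 0  (bit 1 = 0)
position 2: 000 → 1  (bit 0 = 1)
bits b7..b0 = 00001101 = 13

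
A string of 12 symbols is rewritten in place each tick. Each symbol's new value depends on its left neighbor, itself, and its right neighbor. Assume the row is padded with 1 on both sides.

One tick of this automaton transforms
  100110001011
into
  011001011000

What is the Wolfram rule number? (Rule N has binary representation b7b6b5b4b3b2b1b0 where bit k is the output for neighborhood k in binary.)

22

position 11: 111 → 0  (bit 7 = 0)
position 0: 110 → 0  (bit 6 = 0)
position 9: 101 → 0  (bit 5 = 0)
position 1: 100 → 1  (bit 4 = 1)
position 3: 011 → 0  (bit 3 = 0)
position 8: 010 → 1  (bit 2 = 1)
position 2: 001 → 1  (bit 1 = 1)
position 6: 000 → 0  (bit 0 = 0)
bits b7..b0 = 00010110 = 22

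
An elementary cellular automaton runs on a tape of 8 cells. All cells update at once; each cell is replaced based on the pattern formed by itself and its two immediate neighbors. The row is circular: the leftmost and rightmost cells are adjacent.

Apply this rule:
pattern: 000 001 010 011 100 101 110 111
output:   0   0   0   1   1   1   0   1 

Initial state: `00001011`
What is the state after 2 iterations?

01000101

10000110
01000101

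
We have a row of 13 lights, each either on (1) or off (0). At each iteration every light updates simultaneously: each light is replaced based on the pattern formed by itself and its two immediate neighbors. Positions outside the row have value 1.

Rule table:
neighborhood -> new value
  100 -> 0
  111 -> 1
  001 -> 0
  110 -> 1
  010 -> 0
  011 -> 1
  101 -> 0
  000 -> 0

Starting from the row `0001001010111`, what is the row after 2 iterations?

0000000000111

0000000000111
0000000000111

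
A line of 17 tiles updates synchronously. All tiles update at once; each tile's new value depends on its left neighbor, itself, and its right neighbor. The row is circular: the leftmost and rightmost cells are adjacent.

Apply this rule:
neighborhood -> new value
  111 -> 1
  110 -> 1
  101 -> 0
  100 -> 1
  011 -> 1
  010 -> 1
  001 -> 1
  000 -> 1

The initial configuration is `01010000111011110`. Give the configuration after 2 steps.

step 1: 11011111111011111
step 2: 11011111111011111

11011111111011111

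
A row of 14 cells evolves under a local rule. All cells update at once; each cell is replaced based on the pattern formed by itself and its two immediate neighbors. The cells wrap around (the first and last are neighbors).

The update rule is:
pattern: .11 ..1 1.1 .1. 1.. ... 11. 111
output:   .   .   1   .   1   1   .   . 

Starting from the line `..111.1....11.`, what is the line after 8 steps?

1....1.111...1
.111..1...11..
....1..11...11
111..1...11...
...1..11...11.
11..1...11...1
..1..11...11..
1..1...11...11

1..1...11...11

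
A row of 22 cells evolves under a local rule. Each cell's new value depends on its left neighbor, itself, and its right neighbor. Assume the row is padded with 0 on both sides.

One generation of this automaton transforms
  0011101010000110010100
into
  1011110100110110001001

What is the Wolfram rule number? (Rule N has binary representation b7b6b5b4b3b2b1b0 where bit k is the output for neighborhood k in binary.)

233

position 3: 111 → 1  (bit 7 = 1)
position 4: 110 → 1  (bit 6 = 1)
position 5: 101 → 1  (bit 5 = 1)
position 9: 100 → 0  (bit 4 = 0)
position 2: 011 → 1  (bit 3 = 1)
position 6: 010 → 0  (bit 2 = 0)
position 1: 001 → 0  (bit 1 = 0)
position 0: 000 → 1  (bit 0 = 1)
bits b7..b0 = 11101001 = 233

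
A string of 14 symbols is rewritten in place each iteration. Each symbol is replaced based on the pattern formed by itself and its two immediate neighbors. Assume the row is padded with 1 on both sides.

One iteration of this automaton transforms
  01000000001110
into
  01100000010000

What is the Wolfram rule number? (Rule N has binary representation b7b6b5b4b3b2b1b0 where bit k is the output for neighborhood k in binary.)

22

position 11: 111 → 0  (bit 7 = 0)
position 12: 110 → 0  (bit 6 = 0)
position 0: 101 → 0  (bit 5 = 0)
position 2: 100 → 1  (bit 4 = 1)
position 10: 011 → 0  (bit 3 = 0)
position 1: 010 → 1  (bit 2 = 1)
position 9: 001 → 1  (bit 1 = 1)
position 3: 000 → 0  (bit 0 = 0)
bits b7..b0 = 00010110 = 22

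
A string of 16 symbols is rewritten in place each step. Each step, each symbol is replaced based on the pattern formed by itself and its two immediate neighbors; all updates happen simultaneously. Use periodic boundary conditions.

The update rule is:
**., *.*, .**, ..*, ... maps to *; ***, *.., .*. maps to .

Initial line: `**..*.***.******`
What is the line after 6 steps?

.*.*.**.***.....
*.*.*****.*.****
**.**...**.**...
*****.*******.**
....***.....***.
*****.*.*****.*.

*****.*.*****.*.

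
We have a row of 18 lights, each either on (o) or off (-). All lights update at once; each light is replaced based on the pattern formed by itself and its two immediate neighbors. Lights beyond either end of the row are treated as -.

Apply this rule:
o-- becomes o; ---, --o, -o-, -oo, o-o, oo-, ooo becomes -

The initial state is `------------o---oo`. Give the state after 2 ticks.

-------------o----
--------------o---

--------------o---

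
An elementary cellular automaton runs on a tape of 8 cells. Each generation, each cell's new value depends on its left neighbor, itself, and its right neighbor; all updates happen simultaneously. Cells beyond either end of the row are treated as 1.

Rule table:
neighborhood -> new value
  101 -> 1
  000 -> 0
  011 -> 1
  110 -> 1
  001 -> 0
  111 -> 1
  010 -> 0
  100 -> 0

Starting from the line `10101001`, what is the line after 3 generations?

11100001

generation 1: 11010001
generation 2: 11100001
generation 3: 11100001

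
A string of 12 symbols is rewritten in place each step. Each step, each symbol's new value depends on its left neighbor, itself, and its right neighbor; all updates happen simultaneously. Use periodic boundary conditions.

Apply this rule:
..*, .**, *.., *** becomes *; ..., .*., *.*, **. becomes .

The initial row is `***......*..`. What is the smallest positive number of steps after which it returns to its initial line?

**.*....*.**
*...*..*..**
.*.*.**.****
.....*..***.
....*.****.*
*..*..***...
.**.****.*.*
.*..***.....
*.****.*....
..***...*..*
****.*.*.**.
***......*..

12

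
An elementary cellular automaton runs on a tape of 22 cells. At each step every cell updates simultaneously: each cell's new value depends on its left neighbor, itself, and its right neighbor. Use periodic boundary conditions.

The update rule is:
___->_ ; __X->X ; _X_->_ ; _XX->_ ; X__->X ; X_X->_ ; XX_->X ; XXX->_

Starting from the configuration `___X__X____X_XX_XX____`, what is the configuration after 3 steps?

X_X_X_XX_X______X__XX_

__X_XX_X__X___X__XX___
_X___X__XX_X_X_XX_XX__
X_X_X_XX_X______X__XX_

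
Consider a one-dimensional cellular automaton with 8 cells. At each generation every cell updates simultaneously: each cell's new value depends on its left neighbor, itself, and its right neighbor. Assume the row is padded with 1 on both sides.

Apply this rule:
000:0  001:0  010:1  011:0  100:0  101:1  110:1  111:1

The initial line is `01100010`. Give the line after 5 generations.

11100000

generation 1: 10100011
generation 2: 11100001
generation 3: 11100000
generation 4: 11100000  (fixed point — unchanged through generation 5)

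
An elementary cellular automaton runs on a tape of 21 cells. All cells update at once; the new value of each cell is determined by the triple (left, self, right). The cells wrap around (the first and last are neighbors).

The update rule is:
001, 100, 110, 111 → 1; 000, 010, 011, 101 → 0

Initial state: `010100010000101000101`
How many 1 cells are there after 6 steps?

000010101001000101000
000100000110101000100
001010001010000101010
010001010001001000001
001010001010110100010
010001010000010010101
count of 1: 7

7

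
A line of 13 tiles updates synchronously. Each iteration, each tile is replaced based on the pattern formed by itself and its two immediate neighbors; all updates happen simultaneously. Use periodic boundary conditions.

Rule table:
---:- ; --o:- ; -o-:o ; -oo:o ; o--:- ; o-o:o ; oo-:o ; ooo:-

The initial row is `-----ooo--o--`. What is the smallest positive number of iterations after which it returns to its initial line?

-----o-o--o--
-----ooo--o--

2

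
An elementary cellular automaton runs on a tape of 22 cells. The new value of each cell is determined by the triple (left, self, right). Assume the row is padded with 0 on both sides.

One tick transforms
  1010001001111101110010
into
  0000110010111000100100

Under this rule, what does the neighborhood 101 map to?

At position 1 the neighborhood is 101; the next row has 0 there.

0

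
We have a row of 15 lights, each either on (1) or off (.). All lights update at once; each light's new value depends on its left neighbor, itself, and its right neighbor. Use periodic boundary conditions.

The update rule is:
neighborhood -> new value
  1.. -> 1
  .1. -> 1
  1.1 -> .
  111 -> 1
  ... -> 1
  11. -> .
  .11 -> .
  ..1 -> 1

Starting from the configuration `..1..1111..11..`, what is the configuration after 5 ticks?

.1111.111...11.

11111.11.11..11
1111.......11.1
111.1111111....
.1...11111.1111
.1111.111...11.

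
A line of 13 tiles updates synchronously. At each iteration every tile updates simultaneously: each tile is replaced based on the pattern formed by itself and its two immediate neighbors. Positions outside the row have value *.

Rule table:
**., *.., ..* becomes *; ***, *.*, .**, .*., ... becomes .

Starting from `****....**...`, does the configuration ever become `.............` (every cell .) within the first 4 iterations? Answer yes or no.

...**..*.**.*
*.*.***...*..
*.....**.*.**
**...*.*.....
iteration 4 is **...*.*....., still not uniform .

no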